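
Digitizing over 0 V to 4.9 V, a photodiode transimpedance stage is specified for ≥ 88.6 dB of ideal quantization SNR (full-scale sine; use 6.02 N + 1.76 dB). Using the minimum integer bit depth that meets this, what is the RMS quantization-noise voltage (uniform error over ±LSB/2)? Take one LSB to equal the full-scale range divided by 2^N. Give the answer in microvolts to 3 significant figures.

43.2 µV

Full-scale range = 4.9 V.
Solving 6.02 N ≥ 88.6 − 1.76: N ≥ 14.425. Round up → N = 15.
LSB = 4.9 V / 2^15 = 149.54 µV.
RMS noise = LSB/√12 = 43.2 µV.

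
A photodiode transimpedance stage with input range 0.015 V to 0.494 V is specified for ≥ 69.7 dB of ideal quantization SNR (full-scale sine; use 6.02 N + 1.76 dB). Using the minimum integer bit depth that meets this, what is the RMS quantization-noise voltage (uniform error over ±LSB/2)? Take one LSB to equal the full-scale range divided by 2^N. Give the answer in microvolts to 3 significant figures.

33.8 µV

Span: 0.494 V − (0.015 V) = 0.479 V.
6.02 N + 1.76 ≥ 69.7 gives N ≥ 11.286, so the minimum integer is 12.
LSB = 0.479 V ÷ 2^12 = 0.479/4096 V = 116.94 µV.
RMS noise = LSB/√12 = 33.8 µV.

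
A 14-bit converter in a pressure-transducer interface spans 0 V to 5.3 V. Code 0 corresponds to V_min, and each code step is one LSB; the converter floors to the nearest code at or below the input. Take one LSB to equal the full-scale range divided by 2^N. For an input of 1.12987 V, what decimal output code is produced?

Range is 5.3 V. LSB = 5.3 V / 2^14 ≈ 323.5 µV.
V_in − V_min = 1.12987 − (0) = 1.12987 V.
Divide by LSB: 1.12987 × 16384/5.3 = 3492.7906.
Truncating gives code 3492.

3492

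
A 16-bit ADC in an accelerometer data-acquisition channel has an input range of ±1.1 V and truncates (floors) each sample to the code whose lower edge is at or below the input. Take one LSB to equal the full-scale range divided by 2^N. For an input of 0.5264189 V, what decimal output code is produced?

Full-scale range = 1.1 V − (-1.1 V) = 2.2 V. LSB = 2.2 V / 2^16 ≈ 33.57 µV.
V_in − V_min = 0.5264189 − (-1.1) = 1.6264189 V.
Divide by LSB: 1.6264189 × 65536/2.2 = 48449.5405.
Truncating gives code 48449.

48449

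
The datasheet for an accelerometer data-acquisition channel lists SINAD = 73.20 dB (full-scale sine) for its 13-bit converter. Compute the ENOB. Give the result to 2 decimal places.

Inverting SNR = 6.02 N + 1.76: N_eff = (73.20 − 1.76)/6.02 = 11.8671.

11.87 bits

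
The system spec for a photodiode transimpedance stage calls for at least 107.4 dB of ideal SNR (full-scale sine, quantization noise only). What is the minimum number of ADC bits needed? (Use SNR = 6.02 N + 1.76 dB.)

18 bits

N ≥ (107.4 − 1.76)/6.02 = 17.548 → N_min = 18.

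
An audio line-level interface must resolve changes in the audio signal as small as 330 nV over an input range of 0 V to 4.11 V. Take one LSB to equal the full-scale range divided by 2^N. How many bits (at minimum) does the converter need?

24 bits

V_FS = 4.11 V.
Levels needed ≥ 4.11/330 nV = 1.245e7. 2^24 = 16777216 suffices, so N_min = 24.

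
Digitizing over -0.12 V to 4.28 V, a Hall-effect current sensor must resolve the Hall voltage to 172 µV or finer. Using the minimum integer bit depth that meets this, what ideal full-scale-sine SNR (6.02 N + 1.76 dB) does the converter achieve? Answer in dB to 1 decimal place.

92.1 dB

Range = 4.28 − (-0.12) = 4.4 V.
Required number of levels: 4.4/172 µV = 25581; smallest N with 2^N ≥ that is 15.
6.02(15) + 1.76 = 92.06 dB.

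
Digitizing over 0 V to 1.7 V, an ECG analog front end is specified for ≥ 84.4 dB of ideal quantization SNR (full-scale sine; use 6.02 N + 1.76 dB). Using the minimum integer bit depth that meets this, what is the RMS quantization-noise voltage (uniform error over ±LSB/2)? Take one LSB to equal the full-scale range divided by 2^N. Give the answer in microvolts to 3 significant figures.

30.0 µV

Range is 1.7 V.
N ≥ (84.4 − 1.76)/6.02 = 13.728 → N_min = 14.
LSB = 1.7 V / 2^14 = 103.76 µV.
σ_q = LSB/√12 = 103.76 µV/3.4641 = 30.0 µV.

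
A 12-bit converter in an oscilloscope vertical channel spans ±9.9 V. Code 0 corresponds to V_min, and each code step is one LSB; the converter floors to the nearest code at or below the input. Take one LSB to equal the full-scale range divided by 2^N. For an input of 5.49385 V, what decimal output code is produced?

Range = 9.9 − (-9.9) = 19.8 V. LSB = 19.8 V / 2^12 ≈ 4.834 mV.
V_in − V_min = 5.49385 − (-9.9) = 15.39385 V.
Divide by LSB: 15.39385 × 4096/19.8 = 3184.5055.
Truncating gives code 3184.

3184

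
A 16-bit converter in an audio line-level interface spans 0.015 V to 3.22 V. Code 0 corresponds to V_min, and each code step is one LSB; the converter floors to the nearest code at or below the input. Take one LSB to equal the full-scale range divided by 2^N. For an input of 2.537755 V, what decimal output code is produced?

Range = 3.22 − (0.015) = 3.205 V. LSB = 3.205 V / 2^16 ≈ 48.90 µV.
code = ⌊(V_in − V_min)/LSB⌋ = ⌊(V_in − V_min) × 2^16 / range⌋
     = ⌊(2.537755 − (0.015)) × 65536 / 3.205⌋ = ⌊2.522755 × 65536/3.205⌋
     = ⌊51585.420⌋ = 51585.

51585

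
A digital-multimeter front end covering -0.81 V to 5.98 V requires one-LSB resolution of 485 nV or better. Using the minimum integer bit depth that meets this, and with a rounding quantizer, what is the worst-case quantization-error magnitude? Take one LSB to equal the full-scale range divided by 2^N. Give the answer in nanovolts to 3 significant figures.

Span: 5.98 V − (-0.81 V) = 6.79 V.
Need 2^N ≥ 6.79 V / 485 nV = 1.400e7 → N_min = 24.
LSB = 6.79 V ÷ 2^24 = 6.79/16777216 V = 404.72 nV.
Max error for round-to-nearest is LSB/2 = 202 nV.

202 nV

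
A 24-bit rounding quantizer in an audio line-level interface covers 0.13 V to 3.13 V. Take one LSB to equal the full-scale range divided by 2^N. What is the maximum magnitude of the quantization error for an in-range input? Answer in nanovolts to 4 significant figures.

Range = 3.13 − (0.13) = 3 V.
Step size = 3/16777216 V = 178.814 nV.
|e|_max = LSB/2 = 89.41 nV.

89.41 nV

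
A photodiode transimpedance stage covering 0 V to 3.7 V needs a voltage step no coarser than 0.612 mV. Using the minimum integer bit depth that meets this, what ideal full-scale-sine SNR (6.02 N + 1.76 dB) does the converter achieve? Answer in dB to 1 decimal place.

80.0 dB

V_FS = 3.7 V.
3.7 V / 0.612 mV = 6046. Since 2^12 = 4096 and 2^13 = 8192, N = 13.
SNR = 6.02 × 13 + 1.76 = 80.02 dB.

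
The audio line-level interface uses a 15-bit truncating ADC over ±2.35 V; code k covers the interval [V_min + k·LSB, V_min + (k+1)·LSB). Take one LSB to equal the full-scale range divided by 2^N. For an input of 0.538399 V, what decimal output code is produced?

20137

Span: 2.35 V − (-2.35 V) = 4.7 V. LSB = 4.7 V / 2^15 ≈ 143.4 µV.
V_in − V_min = 0.538399 − (-2.35) = 2.888399 V.
Divide by LSB: 2.888399 × 32768/4.7 = 20137.6720.
Truncating gives code 20137.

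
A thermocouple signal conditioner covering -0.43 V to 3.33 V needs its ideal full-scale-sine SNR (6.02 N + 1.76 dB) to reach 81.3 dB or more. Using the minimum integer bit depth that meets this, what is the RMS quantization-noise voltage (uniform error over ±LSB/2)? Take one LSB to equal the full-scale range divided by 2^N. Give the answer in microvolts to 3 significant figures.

66.2 µV

Span: 3.33 V − (-0.43 V) = 3.76 V.
6.02 N + 1.76 ≥ 81.3 gives N ≥ 13.213, so the minimum integer is 14.
Step size = 3.76/16384 V = 229.49 µV.
RMS noise = LSB/√12 = 66.2 µV.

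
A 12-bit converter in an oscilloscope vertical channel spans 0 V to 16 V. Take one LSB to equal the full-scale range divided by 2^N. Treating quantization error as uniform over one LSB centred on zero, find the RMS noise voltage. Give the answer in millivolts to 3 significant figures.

1.13 mV

Span = 16 V.
One LSB is 16 V / 4096 = 3.9063 mV.
σ_q = LSB/√12 = 3.9063 mV/3.4641 = 1.13 mV.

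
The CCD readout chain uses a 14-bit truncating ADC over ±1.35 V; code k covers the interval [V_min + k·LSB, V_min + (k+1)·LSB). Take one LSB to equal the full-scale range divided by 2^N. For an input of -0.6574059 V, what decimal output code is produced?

4202

Span: 1.35 V − (-1.35 V) = 2.7 V. LSB = 2.7 V / 2^14 ≈ 164.8 µV.
(V_in − V_min) × 2^14/range = (-0.6574059 − (-1.35)) × 16384/2.7 = 4202.764.
Floor → code = 4202.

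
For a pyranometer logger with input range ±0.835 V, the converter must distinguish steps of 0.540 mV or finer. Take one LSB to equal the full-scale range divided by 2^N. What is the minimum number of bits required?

12 bits

Span: 0.835 V − (-0.835 V) = 1.67 V.
Required number of levels: 1.67/0.540 mV = 3092.6; smallest N with 2^N ≥ that is 12.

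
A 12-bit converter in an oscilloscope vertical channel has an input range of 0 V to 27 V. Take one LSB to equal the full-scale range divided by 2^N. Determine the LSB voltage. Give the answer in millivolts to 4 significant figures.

Full-scale range = 27 V.
Number of codes = 2^12 = 4096.
One LSB is 27 V / 4096 = 6.592 mV.

6.592 mV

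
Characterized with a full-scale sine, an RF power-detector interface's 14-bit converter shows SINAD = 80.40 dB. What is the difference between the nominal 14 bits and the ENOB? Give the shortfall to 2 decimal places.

0.94 bits

Effective bits = (80.40 − 1.76)/6.02 = 13.0631.
Shortfall = 14 − 13.0631 = 0.9369 bits.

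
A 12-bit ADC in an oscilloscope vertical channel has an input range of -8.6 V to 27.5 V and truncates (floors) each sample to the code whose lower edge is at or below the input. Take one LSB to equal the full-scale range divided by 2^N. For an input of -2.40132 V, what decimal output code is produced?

703

Full-scale range = 27.5 V − (-8.6 V) = 36.1 V. LSB = 36.1 V / 2^12 ≈ 8.813 mV.
code = ⌊(V_in − V_min)/LSB⌋ = ⌊(V_in − V_min) × 2^12 / range⌋
     = ⌊(-2.40132 − (-8.6)) × 4096 / 36.1⌋ = ⌊6.19868 × 4096/36.1⌋
     = ⌊703.318⌋ = 703.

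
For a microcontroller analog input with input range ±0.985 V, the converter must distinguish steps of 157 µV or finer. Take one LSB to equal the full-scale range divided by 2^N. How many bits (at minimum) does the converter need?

14 bits

Range = 0.985 − (-0.985) = 1.97 V.
Required number of levels: 1.97/157 µV = 12548; smallest N with 2^N ≥ that is 14.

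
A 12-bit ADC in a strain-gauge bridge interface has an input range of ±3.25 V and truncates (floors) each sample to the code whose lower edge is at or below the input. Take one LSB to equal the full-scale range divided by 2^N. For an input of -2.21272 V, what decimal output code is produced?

The full-scale span is 3.25 − (-3.25) = 6.5 V. LSB = 6.5 V / 2^12 ≈ 1.587 mV.
code = ⌊(V_in − V_min)/LSB⌋ = ⌊(V_in − V_min) × 2^12 / range⌋
     = ⌊(-2.21272 − (-3.25)) × 4096 / 6.5⌋ = ⌊1.03728 × 4096/6.5⌋
     = ⌊653.646⌋ = 653.

653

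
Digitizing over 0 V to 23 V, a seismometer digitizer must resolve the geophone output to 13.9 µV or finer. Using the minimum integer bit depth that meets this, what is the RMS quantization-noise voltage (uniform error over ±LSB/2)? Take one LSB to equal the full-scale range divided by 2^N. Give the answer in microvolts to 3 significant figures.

3.17 µV

Span = 23 V.
Levels needed ≥ 23/13.9 µV = 1.655e6. 2^21 = 2097152 suffices, so N_min = 21.
Step size = 23/2097152 V = 10.967 µV.
RMS noise = LSB/√12 = 3.17 µV.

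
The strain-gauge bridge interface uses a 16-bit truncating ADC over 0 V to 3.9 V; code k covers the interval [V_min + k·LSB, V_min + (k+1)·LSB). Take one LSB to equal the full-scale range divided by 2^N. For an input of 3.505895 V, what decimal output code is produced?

58913

Span = 3.9 V. LSB = 3.9 V / 2^16 ≈ 59.51 µV.
V_in − V_min = 3.505895 − (0) = 3.505895 V.
Divide by LSB: 3.505895 × 65536/3.9 = 58913.4192.
Truncating gives code 58913.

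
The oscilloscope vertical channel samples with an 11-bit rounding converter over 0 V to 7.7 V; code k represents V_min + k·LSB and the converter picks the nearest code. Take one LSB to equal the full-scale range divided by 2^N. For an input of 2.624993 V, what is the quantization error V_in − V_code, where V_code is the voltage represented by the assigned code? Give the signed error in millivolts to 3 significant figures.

+0.677 mV

Range is 7.7 V. LSB = 7.7 V / 2^11 ≈ 3.760 mV.
Position in LSBs: (2.624993 − (0)) × 2048/7.7 = 698.1800; rounding gives k = 698.
Reconstructed level: 0 + 698 × 7.7/2048 V = 2.624316406 V.
Error = V_in − V_code = 2.624993 − (2.624316406) = +0.677 mV.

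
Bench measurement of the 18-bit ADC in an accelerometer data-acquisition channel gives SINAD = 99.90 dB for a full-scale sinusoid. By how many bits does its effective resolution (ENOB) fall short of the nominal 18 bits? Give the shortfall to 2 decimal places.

1.70 bits

N_eff = (99.90 − 1.76)/6.02 = 16.3023 bits.
Lost resolution: 18 − 16.3023 = 1.6977 bits.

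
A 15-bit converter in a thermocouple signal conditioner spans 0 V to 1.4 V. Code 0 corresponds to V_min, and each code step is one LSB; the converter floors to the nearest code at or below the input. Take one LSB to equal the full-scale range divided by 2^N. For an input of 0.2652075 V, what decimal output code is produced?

Range is 1.4 V. LSB = 1.4 V / 2^15 ≈ 42.72 µV.
code = ⌊(V_in − V_min)/LSB⌋ = ⌊(V_in − V_min) × 2^15 / range⌋
     = ⌊(0.2652075 − (0)) × 32768 / 1.4⌋ = ⌊0.2652075 × 32768/1.4⌋
     = ⌊6207.371⌋ = 6207.

6207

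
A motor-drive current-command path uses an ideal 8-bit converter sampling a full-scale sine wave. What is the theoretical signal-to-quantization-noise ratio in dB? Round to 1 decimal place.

49.9 dB

Ideal quantization SNR: 6.02 × 8 + 1.76 dB = 49.9 dB.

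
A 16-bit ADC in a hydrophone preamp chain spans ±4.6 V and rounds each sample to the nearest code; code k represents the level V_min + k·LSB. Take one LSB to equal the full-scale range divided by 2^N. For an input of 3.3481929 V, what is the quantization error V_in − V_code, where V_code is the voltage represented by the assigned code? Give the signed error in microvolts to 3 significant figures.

−31.0 µV

Span: 4.6 V − (-4.6 V) = 9.2 V. LSB = 9.2 V / 2^16 ≈ 140.4 µV.
(3.3481929 − (-4.6)) / LSB = 7.9481929 × 65536/9.2 = 56618.7793. Nearest integer: k = 56619.
Reconstructed level: -4.6 + 56619 × 9.2/65536 V = 3.3482238770 V.
e = 3.3481929 − (3.3482238770) = −31.0 µV.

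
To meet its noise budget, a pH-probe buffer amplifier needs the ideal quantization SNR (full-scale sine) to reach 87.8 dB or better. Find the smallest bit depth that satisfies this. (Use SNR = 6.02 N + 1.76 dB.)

N ≥ (87.8 − 1.76)/6.02 = 14.292 → N_min = 15.

15 bits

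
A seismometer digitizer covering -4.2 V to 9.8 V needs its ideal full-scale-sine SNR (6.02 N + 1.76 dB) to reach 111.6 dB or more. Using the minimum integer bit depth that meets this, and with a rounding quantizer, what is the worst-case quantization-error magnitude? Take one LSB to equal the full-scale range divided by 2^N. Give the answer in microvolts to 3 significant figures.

The full-scale span is 9.8 − (-4.2) = 14 V.
6.02 N + 1.76 ≥ 111.6 gives N ≥ 18.246, so the minimum integer is 19.
One LSB is 14 V / 524288 = 26.703 µV.
|e|_max = LSB/2 = 13.4 µV.

13.4 µV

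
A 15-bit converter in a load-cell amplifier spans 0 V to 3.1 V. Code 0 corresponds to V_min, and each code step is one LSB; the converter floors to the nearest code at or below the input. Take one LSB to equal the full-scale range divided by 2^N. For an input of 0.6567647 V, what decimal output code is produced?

Span = 3.1 V. LSB = 3.1 V / 2^15 ≈ 94.60 µV.
V_in − V_min = 0.6567647 − (0) = 0.6567647 V.
Divide by LSB: 0.6567647 × 32768/3.1 = 6942.2147.
Truncating gives code 6942.

6942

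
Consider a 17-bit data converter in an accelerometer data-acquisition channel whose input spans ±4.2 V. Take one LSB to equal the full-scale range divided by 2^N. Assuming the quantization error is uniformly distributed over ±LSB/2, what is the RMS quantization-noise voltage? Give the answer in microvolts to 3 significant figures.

18.5 µV

Span: 4.2 V − (-4.2 V) = 8.4 V.
Step size = 8.4/131072 V = 64.087 µV.
σ_q = LSB/√12 = 64.087 µV/3.4641 = 18.5 µV.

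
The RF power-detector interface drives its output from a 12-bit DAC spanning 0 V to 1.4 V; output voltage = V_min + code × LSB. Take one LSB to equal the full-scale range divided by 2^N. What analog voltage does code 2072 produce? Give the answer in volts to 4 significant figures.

0.7082 V

Span = 1.4 V. LSB = 1.4 V / 2^12.
V_out = V_min + code × LSB = 0 V + 2072 × 1.4 V / 4096
      = 0 + 0.708203 = 0.708203 V.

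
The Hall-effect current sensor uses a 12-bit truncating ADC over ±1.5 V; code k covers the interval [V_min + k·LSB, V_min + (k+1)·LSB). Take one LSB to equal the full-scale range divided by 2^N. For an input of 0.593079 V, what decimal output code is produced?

2857

Full-scale range = 1.5 V − (-1.5 V) = 3 V. LSB = 3 V / 2^12 ≈ 0.7324 mV.
code = ⌊(V_in − V_min)/LSB⌋ = ⌊(V_in − V_min) × 2^12 / range⌋
     = ⌊(0.593079 − (-1.5)) × 4096 / 3⌋ = ⌊2.093079 × 4096/3⌋
     = ⌊2857.751⌋ = 2857.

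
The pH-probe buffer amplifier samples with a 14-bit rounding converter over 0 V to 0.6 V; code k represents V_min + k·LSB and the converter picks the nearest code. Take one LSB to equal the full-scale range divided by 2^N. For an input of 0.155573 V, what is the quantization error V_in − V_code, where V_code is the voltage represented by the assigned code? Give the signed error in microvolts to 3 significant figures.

Span = 0.6 V. LSB = 0.6 V / 2^14 ≈ 36.62 µV.
(V_in − V_min)/LSB = (0.155573 − (0)) × 16384/0.6 = 4248.1801 → nearest code k = 4248.
Reconstructed level: 0 + 4248 × 0.6/16384 V = 0.15556640625 V.
Error = V_in − V_code = 0.155573 − (0.15556640625) = +6.59 µV.

+6.59 µV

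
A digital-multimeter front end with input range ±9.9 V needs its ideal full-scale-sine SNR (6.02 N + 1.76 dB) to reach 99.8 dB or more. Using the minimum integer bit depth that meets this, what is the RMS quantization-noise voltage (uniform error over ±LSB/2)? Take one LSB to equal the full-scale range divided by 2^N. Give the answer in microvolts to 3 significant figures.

Full-scale range = 9.9 V − (-9.9 V) = 19.8 V.
N ≥ (99.8 − 1.76)/6.02 = 16.286 → N_min = 17.
One LSB is 19.8 V / 131072 = 151.06 µV.
V_rms = LSB/√12 = 43.6 µV.

43.6 µV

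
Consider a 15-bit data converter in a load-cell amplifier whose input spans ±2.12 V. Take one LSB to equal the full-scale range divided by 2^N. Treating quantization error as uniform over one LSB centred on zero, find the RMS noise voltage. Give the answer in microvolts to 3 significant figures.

Range = 2.12 − (-2.12) = 4.24 V.
One LSB is 4.24 V / 32768 = 129.39 µV.
V_rms = LSB/√12 = 129.39 µV / √12 = 37.4 µV.

37.4 µV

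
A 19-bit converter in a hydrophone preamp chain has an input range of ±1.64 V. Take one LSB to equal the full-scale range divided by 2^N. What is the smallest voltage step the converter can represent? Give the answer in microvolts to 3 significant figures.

6.26 µV

Full-scale range = 1.64 V − (-1.64 V) = 3.28 V.
There are 2^19 = 524288 steps.
LSB = 3.28 V ÷ 2^19 = 3.28/524288 V = 6.26 µV.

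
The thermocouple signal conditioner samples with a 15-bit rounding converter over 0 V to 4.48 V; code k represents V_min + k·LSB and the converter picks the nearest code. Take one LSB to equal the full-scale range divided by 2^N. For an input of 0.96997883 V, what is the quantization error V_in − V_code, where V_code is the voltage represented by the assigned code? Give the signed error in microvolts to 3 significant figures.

−40.7 µV

V_FS = 4.48 V. LSB = 4.48 V / 2^15 ≈ 136.7 µV.
Position in LSBs: (0.96997883 − (0)) × 32768/4.48 = 7094.7023; rounding gives k = 7095.
V_code = 0 + (7095/32768) × 4.48 = 0.97001953125 V.
e = 0.96997883 − (0.97001953125) = −40.7 µV.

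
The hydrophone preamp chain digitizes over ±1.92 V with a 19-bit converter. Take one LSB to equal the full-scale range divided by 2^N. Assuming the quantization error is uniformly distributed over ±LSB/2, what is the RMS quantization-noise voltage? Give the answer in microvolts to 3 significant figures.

Range = 1.92 − (-1.92) = 3.84 V.
Step size = 3.84/524288 V = 7.3242 µV.
V_rms = LSB/√12 = 7.3242 µV / √12 = 2.11 µV.

2.11 µV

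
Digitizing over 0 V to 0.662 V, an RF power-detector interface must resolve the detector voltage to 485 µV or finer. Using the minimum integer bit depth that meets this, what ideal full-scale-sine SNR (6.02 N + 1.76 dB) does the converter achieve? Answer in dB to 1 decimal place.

68.0 dB

V_FS = 0.662 V.
0.662 V / 485 µV = 1365. Since 2^10 = 1024 and 2^11 = 2048, N = 11.
6.02(11) + 1.76 = 67.98 dB.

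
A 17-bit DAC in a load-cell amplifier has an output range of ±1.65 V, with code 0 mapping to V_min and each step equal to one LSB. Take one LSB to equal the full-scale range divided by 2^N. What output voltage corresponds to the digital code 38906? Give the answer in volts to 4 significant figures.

Range = 1.65 − (-1.65) = 3.3 V. LSB = 3.3 V / 2^17.
V_out = V_min + code × LSB = -1.65 V + 38906 × 3.3 V / 131072
      = -1.65 + 0.979536 = -0.670464 V.

-0.6705 V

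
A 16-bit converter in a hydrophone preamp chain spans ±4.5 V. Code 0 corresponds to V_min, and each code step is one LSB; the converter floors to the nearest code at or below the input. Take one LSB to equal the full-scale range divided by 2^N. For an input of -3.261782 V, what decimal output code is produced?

9016

Span: 4.5 V − (-4.5 V) = 9 V. LSB = 9 V / 2^16 ≈ 137.3 µV.
V_in − V_min = -3.261782 − (-4.5) = 1.238218 V.
Divide by LSB: 1.238218 × 65536/9 = 9016.4283.
Truncating gives code 9016.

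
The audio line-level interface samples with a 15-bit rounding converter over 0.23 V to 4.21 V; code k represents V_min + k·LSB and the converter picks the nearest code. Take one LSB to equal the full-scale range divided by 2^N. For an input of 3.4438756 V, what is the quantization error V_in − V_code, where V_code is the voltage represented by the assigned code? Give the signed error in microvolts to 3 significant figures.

Span: 4.21 V − (0.23 V) = 3.98 V. LSB = 3.98 V / 2^15 ≈ 121.5 µV.
Position in LSBs: (3.4438756 − (0.23)) × 32768/3.98 = 26460.3708; rounding gives k = 26460.
V_code = 0.23 + (26460/32768) × 3.98 = 3.4438305664 V.
e = 3.4438756 − (3.4438305664) = +45.0 µV.

+45.0 µV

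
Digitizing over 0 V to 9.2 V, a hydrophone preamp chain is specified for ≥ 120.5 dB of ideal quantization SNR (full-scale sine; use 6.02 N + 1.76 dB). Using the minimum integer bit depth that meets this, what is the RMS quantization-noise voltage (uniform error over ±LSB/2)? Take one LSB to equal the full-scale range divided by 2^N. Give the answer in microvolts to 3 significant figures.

2.53 µV

Range is 9.2 V.
Solving 6.02 N ≥ 120.5 − 1.76: N ≥ 19.724. Round up → N = 20.
LSB = 9.2 V ÷ 2^20 = 9.2/1048576 V = 8.7738 µV.
RMS noise = LSB/√12 = 2.53 µV.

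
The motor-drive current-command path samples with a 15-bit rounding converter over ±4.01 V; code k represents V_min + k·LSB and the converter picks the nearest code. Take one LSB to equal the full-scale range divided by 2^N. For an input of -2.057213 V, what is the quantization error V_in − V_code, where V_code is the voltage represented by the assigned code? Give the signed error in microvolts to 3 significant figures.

Range = 4.01 − (-4.01) = 8.02 V. LSB = 8.02 V / 2^15 ≈ 244.8 µV.
Position in LSBs: (-2.057213 − (-4.01)) × 32768/8.02 = 7978.6689; rounding gives k = 7979.
Reconstructed level: -4.01 + 7979 × 8.02/32768 V = -2.0571319580 V.
V_in − V_code = -2.057213 − (-2.0571319580) = −81.0 µV.

−81.0 µV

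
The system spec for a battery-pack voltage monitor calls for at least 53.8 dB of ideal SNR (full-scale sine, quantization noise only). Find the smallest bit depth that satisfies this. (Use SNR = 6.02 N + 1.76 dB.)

9 bits

Required N = ⌈(53.8 − 1.76)/6.02⌉ = ⌈8.645⌉ = 9.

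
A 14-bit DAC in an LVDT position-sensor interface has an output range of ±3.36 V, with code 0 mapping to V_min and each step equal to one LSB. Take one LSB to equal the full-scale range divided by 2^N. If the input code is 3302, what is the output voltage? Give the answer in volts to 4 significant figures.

-2.006 V

Span: 3.36 V − (-3.36 V) = 6.72 V. LSB = 6.72 V / 2^14.
V_out = V_min + code × LSB = -3.36 V + 3302 × 6.72 V / 16384
      = -3.36 + 1.35434 = -2.00566 V.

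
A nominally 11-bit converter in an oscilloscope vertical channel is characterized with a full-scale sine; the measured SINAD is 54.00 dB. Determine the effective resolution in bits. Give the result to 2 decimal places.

8.68 bits

(54.00 − 1.76) / 6.02 = 52.24/6.02 = 8.6777 effective bits.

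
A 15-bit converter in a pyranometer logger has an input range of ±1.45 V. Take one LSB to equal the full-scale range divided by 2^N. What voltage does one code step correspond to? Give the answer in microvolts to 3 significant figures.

The full-scale span is 1.45 − (-1.45) = 2.9 V.
2^15 = 32768 levels.
Step size = 2.9/32768 V = 88.5 µV.

88.5 µV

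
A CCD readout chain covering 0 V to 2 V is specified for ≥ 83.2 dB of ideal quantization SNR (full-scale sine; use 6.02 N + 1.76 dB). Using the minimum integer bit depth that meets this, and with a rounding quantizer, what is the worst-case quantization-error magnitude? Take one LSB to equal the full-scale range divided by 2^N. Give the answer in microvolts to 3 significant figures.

61.0 µV

V_FS = 2 V.
6.02 N + 1.76 ≥ 83.2 gives N ≥ 13.528, so the minimum integer is 14.
LSB = 2 V ÷ 2^14 = 2/16384 V = 122.07 µV.
Half an LSB is 61.0 µV.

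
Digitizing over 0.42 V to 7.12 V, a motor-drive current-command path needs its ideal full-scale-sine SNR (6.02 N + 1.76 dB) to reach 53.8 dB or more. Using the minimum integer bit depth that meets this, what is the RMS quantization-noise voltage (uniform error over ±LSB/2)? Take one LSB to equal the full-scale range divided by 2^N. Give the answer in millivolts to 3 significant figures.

Span: 7.12 V − (0.42 V) = 6.7 V.
6.02 N + 1.76 ≥ 53.8 gives N ≥ 8.645, so the minimum integer is 9.
Step size = 6.7/512 V = 13.086 mV.
σ_q = LSB/√12 = 13.086 mV/3.4641 = 3.78 mV.

3.78 mV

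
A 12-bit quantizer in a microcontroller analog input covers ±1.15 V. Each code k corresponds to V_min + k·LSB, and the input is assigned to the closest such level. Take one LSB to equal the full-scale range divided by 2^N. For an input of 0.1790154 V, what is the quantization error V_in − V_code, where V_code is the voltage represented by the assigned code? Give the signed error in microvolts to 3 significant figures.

−111 µV

The full-scale span is 1.15 − (-1.15) = 2.3 V. LSB = 2.3 V / 2^12 ≈ 0.5615 mV.
Position in LSBs: (0.1790154 − (-1.15)) × 4096/2.3 = 2366.8031; rounding gives k = 2367.
V_code = -1.15 + (2367/4096) × 2.3 = 0.1791259766 V.
Error = V_in − V_code = 0.1790154 − (0.1791259766) = −111 µV.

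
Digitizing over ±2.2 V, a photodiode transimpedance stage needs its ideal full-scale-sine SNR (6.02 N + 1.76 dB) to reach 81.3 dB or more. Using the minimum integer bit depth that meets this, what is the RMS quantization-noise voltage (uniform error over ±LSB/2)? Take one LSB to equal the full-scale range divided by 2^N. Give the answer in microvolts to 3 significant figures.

77.5 µV

Full-scale range = 2.2 V − (-2.2 V) = 4.4 V.
Required N = ⌈(81.3 − 1.76)/6.02⌉ = ⌈13.213⌉ = 14.
One LSB is 4.4 V / 16384 = 268.55 µV.
RMS noise = LSB/√12 = 77.5 µV.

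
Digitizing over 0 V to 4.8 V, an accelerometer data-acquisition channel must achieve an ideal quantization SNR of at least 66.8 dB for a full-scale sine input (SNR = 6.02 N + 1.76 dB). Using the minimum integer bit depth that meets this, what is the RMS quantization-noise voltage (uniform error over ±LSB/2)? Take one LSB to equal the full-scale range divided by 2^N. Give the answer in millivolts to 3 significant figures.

0.677 mV

Range is 4.8 V.
Required N = ⌈(66.8 − 1.76)/6.02⌉ = ⌈10.804⌉ = 11.
One LSB is 4.8 V / 2048 = 2.3438 mV.
RMS noise = LSB/√12 = 0.677 mV.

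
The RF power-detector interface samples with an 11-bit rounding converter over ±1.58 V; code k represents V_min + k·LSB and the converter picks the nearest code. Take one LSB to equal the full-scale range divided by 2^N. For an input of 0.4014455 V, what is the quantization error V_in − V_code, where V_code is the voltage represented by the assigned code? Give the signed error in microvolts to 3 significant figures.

+274 µV

Full-scale range = 1.58 V − (-1.58 V) = 3.16 V. LSB = 3.16 V / 2^11 ≈ 1.543 mV.
Position in LSBs: (0.4014455 − (-1.58)) × 2048/3.16 = 1284.1773; rounding gives k = 1284.
V_code = V_min + k × range/2^11 = -1.58 + 1284 × 3.16/2048 = 0.4011718750 V.
e = 0.4014455 − (0.4011718750) = +274 µV.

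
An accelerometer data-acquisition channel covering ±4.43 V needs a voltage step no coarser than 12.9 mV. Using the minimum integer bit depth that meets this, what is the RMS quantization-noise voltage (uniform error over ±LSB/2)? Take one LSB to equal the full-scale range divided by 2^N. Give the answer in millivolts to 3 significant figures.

Range = 4.43 − (-4.43) = 8.86 V.
Need 2^N ≥ 8.86 V / 12.9 mV = 686.8 → N_min = 10.
One LSB is 8.86 V / 1024 = 8.6523 mV.
V_rms = LSB/√12 = 2.50 mV.

2.50 mV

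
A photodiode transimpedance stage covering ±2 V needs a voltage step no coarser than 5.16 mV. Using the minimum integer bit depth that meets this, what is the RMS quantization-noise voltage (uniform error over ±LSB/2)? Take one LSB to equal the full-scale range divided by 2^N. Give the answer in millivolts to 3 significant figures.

Full-scale range = 2 V − (-2 V) = 4 V.
4 V / 5.16 mV = 775.2. Since 2^9 = 512 and 2^10 = 1024, N = 10.
LSB = 4 V / 2^10 = 3.9063 mV.
σ_q = LSB/√12 = 3.9063 mV/3.4641 = 1.13 mV.

1.13 mV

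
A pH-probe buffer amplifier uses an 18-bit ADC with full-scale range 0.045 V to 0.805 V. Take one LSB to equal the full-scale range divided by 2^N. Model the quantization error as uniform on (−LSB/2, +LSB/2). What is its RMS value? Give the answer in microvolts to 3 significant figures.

0.837 µV

Range = 0.805 − (0.045) = 0.76 V.
One LSB is 0.76 V / 262144 = 2.8992 µV.
V_rms = LSB/√12 = 2.8992 µV / √12 = 0.837 µV.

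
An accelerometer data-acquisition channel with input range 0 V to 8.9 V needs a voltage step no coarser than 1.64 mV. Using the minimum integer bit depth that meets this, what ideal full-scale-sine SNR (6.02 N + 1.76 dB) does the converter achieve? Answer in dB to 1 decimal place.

Range is 8.9 V.
8.9 V / 1.64 mV = 5427. Since 2^12 = 4096 and 2^13 = 8192, N = 13.
6.02(13) + 1.76 = 80.02 dB.

80.0 dB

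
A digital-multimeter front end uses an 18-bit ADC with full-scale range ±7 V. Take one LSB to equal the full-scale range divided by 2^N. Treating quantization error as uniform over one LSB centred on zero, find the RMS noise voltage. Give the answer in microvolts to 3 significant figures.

Span: 7 V − (-7 V) = 14 V.
One LSB is 14 V / 262144 = 53.406 µV.
RMS of a uniform error over width LSB is LSB/√12 = 15.4 µV.

15.4 µV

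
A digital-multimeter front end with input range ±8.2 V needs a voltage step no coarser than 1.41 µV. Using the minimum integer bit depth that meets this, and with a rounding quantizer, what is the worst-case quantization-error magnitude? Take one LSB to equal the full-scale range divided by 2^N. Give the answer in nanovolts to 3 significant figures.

489 nV

Range = 8.2 − (-8.2) = 16.4 V.
16.4 V / 1.41 µV = 1.163e7. Since 2^23 = 8388608 and 2^24 = 16777216, N = 24.
Step size = 16.4/16777216 V = 0.97752 µV.
Max error for round-to-nearest is LSB/2 = 489 nV.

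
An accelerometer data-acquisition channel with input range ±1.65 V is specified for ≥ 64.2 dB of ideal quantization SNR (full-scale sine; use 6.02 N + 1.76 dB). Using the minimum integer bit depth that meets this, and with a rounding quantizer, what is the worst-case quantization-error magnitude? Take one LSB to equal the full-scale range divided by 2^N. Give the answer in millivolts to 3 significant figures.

Range = 1.65 − (-1.65) = 3.3 V.
Solving 6.02 N ≥ 64.2 − 1.76: N ≥ 10.372. Round up → N = 11.
Step size = 3.3/2048 V = 1.6113 mV.
Max error for round-to-nearest is LSB/2 = 0.806 mV.

0.806 mV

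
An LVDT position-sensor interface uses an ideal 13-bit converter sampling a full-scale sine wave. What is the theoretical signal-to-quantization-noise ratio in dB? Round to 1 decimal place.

For an ideal N-bit converter with full-scale sine input, SNR = 6.02 N + 1.76 dB. SNR = 6.02 × 13 + 1.76 = 78.26 + 1.76 = 80.02 dB.

80.0 dB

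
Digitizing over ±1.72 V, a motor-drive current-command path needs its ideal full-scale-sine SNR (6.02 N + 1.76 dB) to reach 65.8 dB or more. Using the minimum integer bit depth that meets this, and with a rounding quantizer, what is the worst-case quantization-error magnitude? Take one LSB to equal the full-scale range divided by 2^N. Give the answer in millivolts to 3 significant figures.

0.840 mV

Range = 1.72 − (-1.72) = 3.44 V.
N ≥ (65.8 − 1.76)/6.02 = 10.638 → N_min = 11.
LSB = 3.44 V / 2^11 = 1.6797 mV.
Max error for round-to-nearest is LSB/2 = 0.840 mV.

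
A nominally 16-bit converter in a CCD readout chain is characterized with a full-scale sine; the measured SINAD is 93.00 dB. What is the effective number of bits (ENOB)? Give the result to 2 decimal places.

ENOB = (93.00 − 1.76)/6.02 = 15.1561 bits.

15.16 bits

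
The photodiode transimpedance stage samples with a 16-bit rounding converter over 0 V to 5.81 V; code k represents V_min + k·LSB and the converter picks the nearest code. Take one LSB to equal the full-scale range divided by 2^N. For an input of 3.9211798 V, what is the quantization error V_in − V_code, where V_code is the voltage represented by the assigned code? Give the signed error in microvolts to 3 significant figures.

+32.6 µV

Full-scale range = 5.81 V. LSB = 5.81 V / 2^16 ≈ 88.65 µV.
Position in LSBs: (3.9211798 − (0)) × 65536/5.81 = 44230.3682; rounding gives k = 44230.
Reconstructed level: 0 + 44230 × 5.81/65536 V = 3.9211471558 V.
e = 3.9211798 − (3.9211471558) = +32.6 µV.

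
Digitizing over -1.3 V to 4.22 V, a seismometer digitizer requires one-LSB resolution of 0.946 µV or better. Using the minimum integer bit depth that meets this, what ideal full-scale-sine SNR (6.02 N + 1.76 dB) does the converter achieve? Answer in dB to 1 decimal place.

The full-scale span is 4.22 − (-1.3) = 5.52 V.
5.52 V / 0.946 µV = 5.835e6. Since 2^22 = 4194304 and 2^23 = 8388608, N = 23.
6.02(23) + 1.76 = 140.22 dB.

140.2 dB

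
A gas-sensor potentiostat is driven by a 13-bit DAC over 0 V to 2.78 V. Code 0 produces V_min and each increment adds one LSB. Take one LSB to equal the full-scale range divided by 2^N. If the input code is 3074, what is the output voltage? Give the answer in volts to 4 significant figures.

1.043 V

Span = 2.78 V. LSB = 2.78 V / 2^13.
Output = V_min + (3074/8192) × range = 0 + 0.375244 × 2.78 V
      = 0 + 1.04318 = 1.04318 V.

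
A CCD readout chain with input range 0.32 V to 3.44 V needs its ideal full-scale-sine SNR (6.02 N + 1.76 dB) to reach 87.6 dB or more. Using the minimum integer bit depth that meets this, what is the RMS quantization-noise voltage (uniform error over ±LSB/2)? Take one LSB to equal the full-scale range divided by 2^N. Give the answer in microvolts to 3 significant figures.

27.5 µV

Span: 3.44 V − (0.32 V) = 3.12 V.
Solving 6.02 N ≥ 87.6 − 1.76: N ≥ 14.259. Round up → N = 15.
LSB = 3.12 V ÷ 2^15 = 3.12/32768 V = 95.215 µV.
σ_q = LSB/√12 = 95.215 µV/3.4641 = 27.5 µV.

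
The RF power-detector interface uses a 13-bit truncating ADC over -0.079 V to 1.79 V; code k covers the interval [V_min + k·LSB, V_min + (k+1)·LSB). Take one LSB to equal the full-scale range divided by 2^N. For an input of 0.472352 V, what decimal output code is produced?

2416

Full-scale range = 1.79 V − (-0.079 V) = 1.869 V. LSB = 1.869 V / 2^13 ≈ 228.1 µV.
code = ⌊(V_in − V_min)/LSB⌋ = ⌊(V_in − V_min) × 2^13 / range⌋
     = ⌊(0.472352 − (-0.079)) × 8192 / 1.869⌋ = ⌊0.551352 × 8192/1.869⌋
     = ⌊2416.627⌋ = 2416.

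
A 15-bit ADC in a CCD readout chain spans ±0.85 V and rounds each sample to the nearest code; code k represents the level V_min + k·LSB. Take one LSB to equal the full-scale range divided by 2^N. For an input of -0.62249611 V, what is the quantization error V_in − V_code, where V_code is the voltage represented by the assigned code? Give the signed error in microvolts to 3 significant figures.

+10.6 µV

Range = 0.85 − (-0.85) = 1.7 V. LSB = 1.7 V / 2^15 ≈ 51.88 µV.
(-0.62249611 − (-0.85)) / LSB = 0.22750389 × 32768/1.7 = 4385.2044. Nearest integer: k = 4385.
V_code = V_min + k × range/2^15 = -0.85 + 4385 × 1.7/32768 = -0.62250671387 V.
V_in − V_code = -0.62249611 − (-0.62250671387) = +10.6 µV.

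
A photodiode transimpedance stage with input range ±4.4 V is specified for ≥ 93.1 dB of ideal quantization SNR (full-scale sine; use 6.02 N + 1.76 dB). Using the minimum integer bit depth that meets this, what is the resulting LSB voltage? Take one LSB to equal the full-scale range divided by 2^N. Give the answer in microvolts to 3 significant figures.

Range = 4.4 − (-4.4) = 8.8 V.
N ≥ (93.1 − 1.76)/6.02 = 15.173 → N_min = 16.
One LSB is 8.8 V / 65536 = 134 µV.

134 µV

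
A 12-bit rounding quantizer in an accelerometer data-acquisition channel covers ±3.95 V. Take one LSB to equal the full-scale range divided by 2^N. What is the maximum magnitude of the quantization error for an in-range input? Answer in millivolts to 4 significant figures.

Span: 3.95 V − (-3.95 V) = 7.9 V.
Step size = 7.9/4096 V = 1.92871 mV.
A rounding quantizer has |error| ≤ LSB/2 = 0.9644 mV.

0.9644 mV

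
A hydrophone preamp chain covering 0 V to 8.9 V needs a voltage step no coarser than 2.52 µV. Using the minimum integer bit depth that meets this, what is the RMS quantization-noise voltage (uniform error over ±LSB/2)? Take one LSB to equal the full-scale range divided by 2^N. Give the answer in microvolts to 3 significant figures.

0.613 µV

Span = 8.9 V.
Required number of levels: 8.9/2.52 µV = 3.5317e6; smallest N with 2^N ≥ that is 22.
LSB = 8.9 V ÷ 2^22 = 8.9/4194304 V = 2.1219 µV.
σ_q = LSB/√12 = 2.1219 µV/3.4641 = 0.613 µV.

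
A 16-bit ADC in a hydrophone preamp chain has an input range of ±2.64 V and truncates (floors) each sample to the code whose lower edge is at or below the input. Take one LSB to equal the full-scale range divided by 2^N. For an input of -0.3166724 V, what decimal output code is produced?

Range = 2.64 − (-2.64) = 5.28 V. LSB = 5.28 V / 2^16 ≈ 80.57 µV.
(V_in − V_min) × 2^16/range = (-0.3166724 − (-2.64)) × 65536/5.28 = 28837.424.
Floor → code = 28837.

28837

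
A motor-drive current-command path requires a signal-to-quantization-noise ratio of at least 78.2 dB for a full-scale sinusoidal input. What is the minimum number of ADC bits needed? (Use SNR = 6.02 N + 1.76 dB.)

13 bits

Solving 6.02 N ≥ 78.2 − 1.76: N ≥ 12.698. Round up → N = 13.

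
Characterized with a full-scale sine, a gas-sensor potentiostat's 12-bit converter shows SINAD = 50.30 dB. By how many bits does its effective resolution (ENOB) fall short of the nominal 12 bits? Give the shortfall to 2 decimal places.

3.94 bits

ENOB = (SINAD − 1.76)/6.02 = (50.30 − 1.76)/6.02 = 8.0631 bits.
Lost resolution: 12 − 8.0631 = 3.9369 bits.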